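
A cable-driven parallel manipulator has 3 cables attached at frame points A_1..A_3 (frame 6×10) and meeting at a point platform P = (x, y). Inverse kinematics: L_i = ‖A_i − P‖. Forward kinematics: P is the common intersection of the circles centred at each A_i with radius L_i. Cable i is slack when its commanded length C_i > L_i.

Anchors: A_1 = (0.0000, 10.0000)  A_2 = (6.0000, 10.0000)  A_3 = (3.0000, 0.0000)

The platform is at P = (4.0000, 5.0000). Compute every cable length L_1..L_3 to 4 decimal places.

(6.4031, 5.3852, 5.0990)

L_1 = √((0.0000−4.0000)² + (10.0000−5.0000)²) = 6.4031
L_2 = √((6.0000−4.0000)² + (10.0000−5.0000)²) = 5.3852
L_3 = √((3.0000−4.0000)² + (0.0000−5.0000)²) = 5.0990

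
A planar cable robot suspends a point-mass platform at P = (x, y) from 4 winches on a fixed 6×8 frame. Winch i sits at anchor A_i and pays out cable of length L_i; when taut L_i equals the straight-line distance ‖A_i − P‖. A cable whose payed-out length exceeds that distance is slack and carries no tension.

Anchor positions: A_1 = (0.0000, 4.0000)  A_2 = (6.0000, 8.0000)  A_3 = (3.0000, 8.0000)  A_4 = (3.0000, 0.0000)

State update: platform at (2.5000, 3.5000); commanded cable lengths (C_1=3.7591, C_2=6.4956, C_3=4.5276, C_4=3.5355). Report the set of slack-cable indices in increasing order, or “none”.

1, 2

i=1: geometric 2.5495 vs commanded 3.7591 ⇒ slack
i=2: geometric 5.7009 vs commanded 6.4956 ⇒ slack
i=3: geometric 4.5277 vs commanded 4.5276 ⇒ taut
i=4: geometric 3.5355 vs commanded 3.5355 ⇒ taut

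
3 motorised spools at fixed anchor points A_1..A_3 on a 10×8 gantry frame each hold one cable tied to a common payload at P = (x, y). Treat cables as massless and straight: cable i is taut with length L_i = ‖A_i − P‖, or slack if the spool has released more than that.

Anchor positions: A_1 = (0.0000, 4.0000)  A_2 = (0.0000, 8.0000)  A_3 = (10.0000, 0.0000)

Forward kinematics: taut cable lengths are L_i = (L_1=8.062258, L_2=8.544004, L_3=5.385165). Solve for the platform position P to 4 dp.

expand ‖A_i−P‖²=L_i² and subtract eq 1 (k_i ≔ ‖A_i‖²−L_i²)
k_1 = 0.0000+16.0000−65.0000 = -49.0000
eq1−eq2 → [0.0000  -8.0000]·P = -40.0000
eq1−eq3 → [-20.0000  8.0000]·P = -120.0000
2×2 solve → P = (8.0000, 5.0000)

(8.0000, 5.0000)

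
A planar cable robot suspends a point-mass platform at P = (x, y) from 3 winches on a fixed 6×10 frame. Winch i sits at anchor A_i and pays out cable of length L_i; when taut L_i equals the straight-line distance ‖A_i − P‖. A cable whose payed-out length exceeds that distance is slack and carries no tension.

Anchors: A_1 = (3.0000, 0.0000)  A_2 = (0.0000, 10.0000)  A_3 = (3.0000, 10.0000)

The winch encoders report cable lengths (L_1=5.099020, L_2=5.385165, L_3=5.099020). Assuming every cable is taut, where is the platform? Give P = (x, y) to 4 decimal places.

expand ‖A_i−P‖²=L_i² and subtract eq 1 (c_i ≔ ‖A_i‖²−L_i²)
c_1 = 9.0000+0.0000−26.0000 = -17.0000
eq1−eq2 → [6.0000  -20.0000]·P = -88.0000
eq1−eq3 → [0.0000  -20.0000]·P = -100.0000
2×2 solve → P = (2.0000, 5.0000)

(2.0000, 5.0000)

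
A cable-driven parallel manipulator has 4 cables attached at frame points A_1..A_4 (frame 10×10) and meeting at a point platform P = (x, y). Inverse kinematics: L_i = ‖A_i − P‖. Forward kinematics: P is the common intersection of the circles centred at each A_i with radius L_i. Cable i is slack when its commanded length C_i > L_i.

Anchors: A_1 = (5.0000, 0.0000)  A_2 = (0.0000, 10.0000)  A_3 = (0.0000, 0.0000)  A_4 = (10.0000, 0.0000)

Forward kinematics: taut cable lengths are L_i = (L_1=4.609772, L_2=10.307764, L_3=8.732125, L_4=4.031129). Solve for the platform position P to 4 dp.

(8.0000, 3.5000)

circle eqns → linear via eq_j − eq_1; set k_j = A_j·A_j − L_j²
k_1 = 25.0000+0.0000−21.2500 = 3.7500
10.0000·x − 20.0000·y = k_1−k_2 = 10.0000
10.0000·x + 0.0000·y = k_1−k_3 = 80.0000
-10.0000·x + 0.0000·y = k_1−k_4 = -80.0000
solve first two rows → x=8.0000, y=3.5000
check cable 4: ‖A_4−P‖² = 16.2500 ≈ L_4² = 16.2500 ✓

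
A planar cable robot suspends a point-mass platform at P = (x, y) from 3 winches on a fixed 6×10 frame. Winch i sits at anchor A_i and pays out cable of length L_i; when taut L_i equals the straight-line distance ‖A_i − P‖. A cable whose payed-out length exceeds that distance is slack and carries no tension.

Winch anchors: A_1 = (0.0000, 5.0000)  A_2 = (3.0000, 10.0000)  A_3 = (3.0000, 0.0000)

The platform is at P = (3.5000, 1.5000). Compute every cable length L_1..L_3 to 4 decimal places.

cable 1: Δx=-3.5000, Δy=3.5000; L_1 = √(Δx²+Δy²) = 4.9497
cable 2: Δx=-0.5000, Δy=8.5000; L_2 = √(Δx²+Δy²) = 8.5147
cable 3: Δx=-0.5000, Δy=-1.5000; L_3 = √(Δx²+Δy²) = 1.5811

(4.9497, 8.5147, 1.5811)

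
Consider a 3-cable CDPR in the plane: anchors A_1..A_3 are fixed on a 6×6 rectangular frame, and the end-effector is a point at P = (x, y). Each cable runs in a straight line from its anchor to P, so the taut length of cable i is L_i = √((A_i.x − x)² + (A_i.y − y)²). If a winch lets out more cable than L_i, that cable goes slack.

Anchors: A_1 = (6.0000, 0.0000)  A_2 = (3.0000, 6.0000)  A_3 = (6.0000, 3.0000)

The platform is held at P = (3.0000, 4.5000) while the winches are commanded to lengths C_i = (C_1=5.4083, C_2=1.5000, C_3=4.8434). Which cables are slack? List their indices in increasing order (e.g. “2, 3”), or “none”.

cable 1: L_1 = ‖A_1−P‖ = 5.4083;  C_1 = 5.4083 → taut
cable 2: L_2 = ‖A_2−P‖ = 1.5000;  C_2 = 1.5000 → taut
cable 3: L_3 = ‖A_3−P‖ = 3.3541;  C_3 = 4.8434 → slack

3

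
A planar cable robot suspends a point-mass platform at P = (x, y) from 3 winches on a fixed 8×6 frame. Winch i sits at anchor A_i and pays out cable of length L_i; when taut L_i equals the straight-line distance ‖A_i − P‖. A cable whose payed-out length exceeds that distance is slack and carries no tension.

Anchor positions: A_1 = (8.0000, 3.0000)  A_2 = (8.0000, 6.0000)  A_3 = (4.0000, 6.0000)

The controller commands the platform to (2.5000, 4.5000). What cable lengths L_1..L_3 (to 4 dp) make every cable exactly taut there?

L_1 = √((8.0000−2.5000)² + (3.0000−4.5000)²) = 5.7009
L_2 = √((8.0000−2.5000)² + (6.0000−4.5000)²) = 5.7009
L_3 = √((4.0000−2.5000)² + (6.0000−4.5000)²) = 2.1213

(5.7009, 5.7009, 2.1213)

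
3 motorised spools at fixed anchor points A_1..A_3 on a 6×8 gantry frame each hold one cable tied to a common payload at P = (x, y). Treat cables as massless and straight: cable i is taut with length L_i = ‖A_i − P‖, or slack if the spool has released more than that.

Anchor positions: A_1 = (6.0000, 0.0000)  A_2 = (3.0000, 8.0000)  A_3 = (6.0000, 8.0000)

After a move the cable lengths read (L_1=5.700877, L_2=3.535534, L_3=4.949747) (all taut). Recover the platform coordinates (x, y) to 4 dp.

each cable: (A_i−P)·(A_i−P) = L_i²; let c_i = ‖A_i‖²−L_i²
c_1 = 36.0000+0.0000−32.5000 = 3.5000
row 1: 6.0000x − 16.0000y = -57.0000  (c_2=60.5000)
row 2: 0.0000x − 16.0000y = -72.0000  (c_3=75.5000)
Cramer on rows 1–2 → x = 2.5000, y = 4.5000

(2.5000, 4.5000)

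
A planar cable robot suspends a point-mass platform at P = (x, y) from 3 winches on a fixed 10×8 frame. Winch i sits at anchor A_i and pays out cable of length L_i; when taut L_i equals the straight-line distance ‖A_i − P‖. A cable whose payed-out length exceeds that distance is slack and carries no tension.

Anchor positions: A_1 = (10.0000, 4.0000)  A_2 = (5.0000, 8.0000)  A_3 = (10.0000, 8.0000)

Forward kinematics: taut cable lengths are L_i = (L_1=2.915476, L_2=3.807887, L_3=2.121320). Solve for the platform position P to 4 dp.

(8.5000, 6.5000)

circle eqns → linear via eq_j − eq_1; set k_j = A_j·A_j − L_j²
k_1 = 100.0000+16.0000−8.5000 = 107.5000
10.0000·x − 8.0000·y = k_1−k_2 = 33.0000
0.0000·x − 8.0000·y = k_1−k_3 = -52.0000
solve first two rows → x=8.5000, y=6.5000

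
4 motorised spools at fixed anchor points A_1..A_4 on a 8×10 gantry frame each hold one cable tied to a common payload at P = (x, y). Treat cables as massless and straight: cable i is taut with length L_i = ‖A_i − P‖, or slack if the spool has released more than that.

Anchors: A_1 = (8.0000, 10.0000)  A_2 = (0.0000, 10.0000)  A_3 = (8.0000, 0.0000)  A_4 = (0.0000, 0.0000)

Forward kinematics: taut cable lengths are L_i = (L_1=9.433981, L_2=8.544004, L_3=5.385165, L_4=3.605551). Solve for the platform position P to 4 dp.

(3.0000, 2.0000)

expand ‖A_i−P‖²=L_i² and subtract eq 1 (q_i ≔ ‖A_i‖²−L_i²)
q_1 = 64.0000+100.0000−89.0000 = 75.0000
eq1−eq2 → [16.0000  0.0000]·P = 48.0000
eq1−eq3 → [0.0000  20.0000]·P = 40.0000
eq1−eq4 → [16.0000  20.0000]·P = 88.0000
2×2 solve → P = (3.0000, 2.0000)
check cable 4: ‖A_4−P‖² = 13.0000 ≈ L_4² = 13.0000 ✓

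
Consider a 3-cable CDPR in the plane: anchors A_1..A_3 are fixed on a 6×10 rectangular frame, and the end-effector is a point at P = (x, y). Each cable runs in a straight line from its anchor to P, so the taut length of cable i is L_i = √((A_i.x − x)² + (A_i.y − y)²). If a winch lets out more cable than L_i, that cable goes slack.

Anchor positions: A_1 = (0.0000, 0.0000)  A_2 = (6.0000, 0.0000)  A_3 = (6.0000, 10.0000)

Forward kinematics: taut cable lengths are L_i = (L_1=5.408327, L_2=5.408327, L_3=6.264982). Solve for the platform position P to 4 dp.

each cable: (A_i−P)·(A_i−P) = L_i²; let q_i = ‖A_i‖²−L_i²
q_1 = 0.0000+0.0000−29.2500 = -29.2500
row 1: -12.0000x + 0.0000y = -36.0000  (q_2=6.7500)
row 2: -12.0000x − 20.0000y = -126.0000  (q_3=96.7500)
Cramer on rows 1–2 → x = 3.0000, y = 4.5000

(3.0000, 4.5000)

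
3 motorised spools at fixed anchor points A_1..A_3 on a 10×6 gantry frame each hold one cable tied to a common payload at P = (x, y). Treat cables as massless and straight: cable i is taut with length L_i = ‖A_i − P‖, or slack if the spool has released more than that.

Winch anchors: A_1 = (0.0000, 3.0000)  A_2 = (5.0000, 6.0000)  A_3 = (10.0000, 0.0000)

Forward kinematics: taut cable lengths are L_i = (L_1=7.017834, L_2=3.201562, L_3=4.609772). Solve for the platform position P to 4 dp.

circle eqns → linear via eq_j − eq_1; set c_j = A_j·A_j − L_j²
c_1 = 0.0000+9.0000−49.2500 = -40.2500
-10.0000·x − 6.0000·y = c_1−c_2 = -91.0000
-20.0000·x + 6.0000·y = c_1−c_3 = -119.0000
solve first two rows → x=7.0000, y=3.5000

(7.0000, 3.5000)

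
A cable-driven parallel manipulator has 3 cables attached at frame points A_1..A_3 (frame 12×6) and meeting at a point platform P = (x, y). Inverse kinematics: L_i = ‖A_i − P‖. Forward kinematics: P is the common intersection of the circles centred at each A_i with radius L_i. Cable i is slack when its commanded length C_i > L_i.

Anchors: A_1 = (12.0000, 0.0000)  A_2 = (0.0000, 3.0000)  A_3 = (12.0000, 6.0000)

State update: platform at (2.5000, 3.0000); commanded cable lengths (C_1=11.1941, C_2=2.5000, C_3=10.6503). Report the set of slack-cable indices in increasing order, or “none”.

1, 3

cable 1: L_1 = ‖A_1−P‖ = 9.9624;  C_1 = 11.1941 → slack
cable 2: L_2 = ‖A_2−P‖ = 2.5000;  C_2 = 2.5000 → taut
cable 3: L_3 = ‖A_3−P‖ = 9.9624;  C_3 = 10.6503 → slack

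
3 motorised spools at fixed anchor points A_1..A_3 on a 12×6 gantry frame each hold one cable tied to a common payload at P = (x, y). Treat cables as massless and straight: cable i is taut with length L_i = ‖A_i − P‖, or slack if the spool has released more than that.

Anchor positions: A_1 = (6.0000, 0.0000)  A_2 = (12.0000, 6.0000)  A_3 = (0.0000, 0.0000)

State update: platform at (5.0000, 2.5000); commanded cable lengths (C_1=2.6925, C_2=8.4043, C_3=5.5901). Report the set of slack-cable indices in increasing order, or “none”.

2

cable 1: √((1.0000)²+(-2.5000)²)=2.6926, C_1=2.6925: taut
cable 2: √((7.0000)²+(3.5000)²)=7.8262, C_2=8.4043: slack
cable 3: √((-5.0000)²+(-2.5000)²)=5.5902, C_3=5.5901: taut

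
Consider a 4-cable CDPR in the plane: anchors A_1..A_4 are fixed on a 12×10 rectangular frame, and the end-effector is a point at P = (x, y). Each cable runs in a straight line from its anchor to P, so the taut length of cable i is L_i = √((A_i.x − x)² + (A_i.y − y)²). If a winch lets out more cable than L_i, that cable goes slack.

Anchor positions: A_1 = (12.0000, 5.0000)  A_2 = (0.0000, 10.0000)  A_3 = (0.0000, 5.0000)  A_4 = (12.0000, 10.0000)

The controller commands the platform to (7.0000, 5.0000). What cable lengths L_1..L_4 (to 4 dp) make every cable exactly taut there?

L_1: Δ = A_1−P = (5.0000, 0.0000) → ‖Δ‖ = √25.0000 = 5.0000
L_2: Δ = A_2−P = (-7.0000, 5.0000) → ‖Δ‖ = √74.0000 = 8.6023
L_3: Δ = A_3−P = (-7.0000, 0.0000) → ‖Δ‖ = √49.0000 = 7.0000
L_4: Δ = A_4−P = (5.0000, 5.0000) → ‖Δ‖ = √50.0000 = 7.0711

(5.0000, 8.6023, 7.0000, 7.0711)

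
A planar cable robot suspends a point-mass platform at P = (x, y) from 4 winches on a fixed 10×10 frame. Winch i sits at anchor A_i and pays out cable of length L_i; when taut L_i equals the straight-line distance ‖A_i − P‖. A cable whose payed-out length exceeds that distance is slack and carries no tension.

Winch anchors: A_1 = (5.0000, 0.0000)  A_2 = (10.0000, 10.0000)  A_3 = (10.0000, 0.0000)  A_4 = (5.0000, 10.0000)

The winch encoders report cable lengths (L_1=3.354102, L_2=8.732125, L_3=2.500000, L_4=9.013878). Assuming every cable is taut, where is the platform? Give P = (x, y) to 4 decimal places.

circle eqns → linear via eq_j − eq_1; set k_j = A_j·A_j − L_j²
k_1 = 25.0000+0.0000−11.2500 = 13.7500
-10.0000·x − 20.0000·y = k_1−k_2 = -110.0000
-10.0000·x + 0.0000·y = k_1−k_3 = -80.0000
0.0000·x − 20.0000·y = k_1−k_4 = -30.0000
solve first two rows → x=8.0000, y=1.5000
check cable 4: ‖A_4−P‖² = 81.2500 ≈ L_4² = 81.2500 ✓

(8.0000, 1.5000)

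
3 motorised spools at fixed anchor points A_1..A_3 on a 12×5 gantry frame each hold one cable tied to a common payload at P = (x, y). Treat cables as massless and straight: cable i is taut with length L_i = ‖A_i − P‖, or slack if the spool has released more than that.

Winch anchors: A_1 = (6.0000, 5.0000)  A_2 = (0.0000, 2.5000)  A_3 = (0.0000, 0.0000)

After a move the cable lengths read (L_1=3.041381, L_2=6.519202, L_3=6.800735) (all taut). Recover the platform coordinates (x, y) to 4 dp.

(6.5000, 2.0000)

circle eqns → linear via eq_j − eq_1; set k_j = A_j·A_j − L_j²
k_1 = 36.0000+25.0000−9.2500 = 51.7500
12.0000·x + 5.0000·y = k_1−k_2 = 88.0000
12.0000·x + 10.0000·y = k_1−k_3 = 98.0000
solve first two rows → x=6.5000, y=2.0000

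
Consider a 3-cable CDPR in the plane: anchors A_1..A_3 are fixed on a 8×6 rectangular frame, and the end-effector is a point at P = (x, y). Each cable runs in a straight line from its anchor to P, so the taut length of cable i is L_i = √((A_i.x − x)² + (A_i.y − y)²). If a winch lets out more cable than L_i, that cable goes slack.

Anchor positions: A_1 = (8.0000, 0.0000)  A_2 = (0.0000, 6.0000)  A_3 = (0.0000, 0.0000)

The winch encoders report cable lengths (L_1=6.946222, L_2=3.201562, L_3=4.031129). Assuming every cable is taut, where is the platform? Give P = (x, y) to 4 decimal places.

expand ‖A_i−P‖²=L_i² and subtract eq 1 (k_i ≔ ‖A_i‖²−L_i²)
k_1 = 64.0000+0.0000−48.2500 = 15.7500
eq1−eq2 → [16.0000  -12.0000]·P = -10.0000
eq1−eq3 → [16.0000  0.0000]·P = 32.0000
2×2 solve → P = (2.0000, 3.5000)

(2.0000, 3.5000)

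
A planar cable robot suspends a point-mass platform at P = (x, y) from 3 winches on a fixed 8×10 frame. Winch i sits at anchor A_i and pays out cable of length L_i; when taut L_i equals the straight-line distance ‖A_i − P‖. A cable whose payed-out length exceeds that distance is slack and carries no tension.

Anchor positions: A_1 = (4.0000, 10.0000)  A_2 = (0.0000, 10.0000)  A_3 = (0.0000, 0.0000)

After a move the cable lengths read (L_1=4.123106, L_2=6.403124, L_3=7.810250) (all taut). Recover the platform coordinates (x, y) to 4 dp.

(5.0000, 6.0000)

expand ‖A_i−P‖²=L_i² and subtract eq 1 (c_i ≔ ‖A_i‖²−L_i²)
c_1 = 16.0000+100.0000−17.0000 = 99.0000
eq1−eq2 → [8.0000  0.0000]·P = 40.0000
eq1−eq3 → [8.0000  20.0000]·P = 160.0000
2×2 solve → P = (5.0000, 6.0000)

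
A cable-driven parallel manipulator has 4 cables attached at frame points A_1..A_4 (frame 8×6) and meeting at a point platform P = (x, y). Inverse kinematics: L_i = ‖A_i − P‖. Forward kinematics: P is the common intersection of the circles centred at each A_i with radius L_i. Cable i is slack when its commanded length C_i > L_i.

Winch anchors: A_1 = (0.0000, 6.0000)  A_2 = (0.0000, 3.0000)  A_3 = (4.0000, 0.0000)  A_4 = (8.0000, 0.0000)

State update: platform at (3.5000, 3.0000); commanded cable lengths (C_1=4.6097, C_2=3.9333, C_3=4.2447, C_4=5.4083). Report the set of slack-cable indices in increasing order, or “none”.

2, 3

i=1: geometric 4.6098 vs commanded 4.6097 ⇒ taut
i=2: geometric 3.5000 vs commanded 3.9333 ⇒ slack
i=3: geometric 3.0414 vs commanded 4.2447 ⇒ slack
i=4: geometric 5.4083 vs commanded 5.4083 ⇒ taut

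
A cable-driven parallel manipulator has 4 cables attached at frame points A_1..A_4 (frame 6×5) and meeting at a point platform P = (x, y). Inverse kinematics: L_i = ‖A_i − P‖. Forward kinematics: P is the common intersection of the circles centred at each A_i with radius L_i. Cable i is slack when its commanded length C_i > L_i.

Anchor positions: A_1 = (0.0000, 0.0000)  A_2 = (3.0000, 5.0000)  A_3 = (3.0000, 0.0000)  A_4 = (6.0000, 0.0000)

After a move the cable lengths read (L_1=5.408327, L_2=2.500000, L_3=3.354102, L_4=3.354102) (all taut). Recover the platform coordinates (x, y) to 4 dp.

(4.5000, 3.0000)

expand ‖A_i−P‖²=L_i² and subtract eq 1 (q_i ≔ ‖A_i‖²−L_i²)
q_1 = 0.0000+0.0000−29.2500 = -29.2500
eq1−eq2 → [-6.0000  -10.0000]·P = -57.0000
eq1−eq3 → [-6.0000  0.0000]·P = -27.0000
eq1−eq4 → [-12.0000  0.0000]·P = -54.0000
2×2 solve → P = (4.5000, 3.0000)
check cable 4: ‖A_4−P‖² = 11.2500 ≈ L_4² = 11.2500 ✓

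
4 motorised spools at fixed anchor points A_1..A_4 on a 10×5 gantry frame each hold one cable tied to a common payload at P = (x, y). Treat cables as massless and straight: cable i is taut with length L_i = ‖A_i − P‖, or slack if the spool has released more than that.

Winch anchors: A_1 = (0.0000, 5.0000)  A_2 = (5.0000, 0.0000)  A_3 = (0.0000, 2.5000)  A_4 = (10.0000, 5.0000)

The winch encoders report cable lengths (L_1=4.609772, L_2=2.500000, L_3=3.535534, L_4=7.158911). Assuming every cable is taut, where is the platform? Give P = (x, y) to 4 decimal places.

(3.5000, 2.0000)

expand ‖A_i−P‖²=L_i² and subtract eq 1 (k_i ≔ ‖A_i‖²−L_i²)
k_1 = 0.0000+25.0000−21.2500 = 3.7500
eq1−eq2 → [-10.0000  10.0000]·P = -15.0000
eq1−eq3 → [0.0000  5.0000]·P = 10.0000
eq1−eq4 → [-20.0000  0.0000]·P = -70.0000
2×2 solve → P = (3.5000, 2.0000)
check cable 4: ‖A_4−P‖² = 51.2500 ≈ L_4² = 51.2500 ✓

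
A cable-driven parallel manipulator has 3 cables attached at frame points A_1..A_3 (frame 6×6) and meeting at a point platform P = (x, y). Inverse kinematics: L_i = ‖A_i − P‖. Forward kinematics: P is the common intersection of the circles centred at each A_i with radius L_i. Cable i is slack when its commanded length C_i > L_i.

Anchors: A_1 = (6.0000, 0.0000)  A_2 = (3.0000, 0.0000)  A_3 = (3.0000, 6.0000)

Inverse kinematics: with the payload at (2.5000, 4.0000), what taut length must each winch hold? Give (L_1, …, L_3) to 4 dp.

cable 1: Δx=3.5000, Δy=-4.0000; L_1 = √(Δx²+Δy²) = 5.3151
cable 2: Δx=0.5000, Δy=-4.0000; L_2 = √(Δx²+Δy²) = 4.0311
cable 3: Δx=0.5000, Δy=2.0000; L_3 = √(Δx²+Δy²) = 2.0616

(5.3151, 4.0311, 2.0616)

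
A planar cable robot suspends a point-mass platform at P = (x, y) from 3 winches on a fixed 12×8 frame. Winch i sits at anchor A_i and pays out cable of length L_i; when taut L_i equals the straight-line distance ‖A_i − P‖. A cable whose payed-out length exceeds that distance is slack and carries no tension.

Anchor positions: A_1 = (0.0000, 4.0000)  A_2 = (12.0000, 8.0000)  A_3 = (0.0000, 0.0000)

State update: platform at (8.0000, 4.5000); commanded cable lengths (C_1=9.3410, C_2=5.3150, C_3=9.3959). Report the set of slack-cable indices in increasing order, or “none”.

i=1: geometric 8.0156 vs commanded 9.3410 ⇒ slack
i=2: geometric 5.3151 vs commanded 5.3150 ⇒ taut
i=3: geometric 9.1788 vs commanded 9.3959 ⇒ slack

1, 3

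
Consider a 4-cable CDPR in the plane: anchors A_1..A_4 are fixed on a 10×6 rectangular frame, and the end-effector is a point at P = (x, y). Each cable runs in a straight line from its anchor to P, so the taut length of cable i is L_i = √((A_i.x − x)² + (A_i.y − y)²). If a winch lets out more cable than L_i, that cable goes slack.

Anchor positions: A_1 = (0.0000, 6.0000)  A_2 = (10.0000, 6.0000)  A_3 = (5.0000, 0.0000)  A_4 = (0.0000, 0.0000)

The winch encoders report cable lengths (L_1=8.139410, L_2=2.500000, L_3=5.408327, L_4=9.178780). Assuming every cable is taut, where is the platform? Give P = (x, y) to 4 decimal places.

(8.0000, 4.5000)

each cable: (A_i−P)·(A_i−P) = L_i²; let c_i = ‖A_i‖²−L_i²
c_1 = 0.0000+36.0000−66.2500 = -30.2500
row 1: -20.0000x + 0.0000y = -160.0000  (c_2=129.7500)
row 2: -10.0000x + 12.0000y = -26.0000  (c_3=-4.2500)
row 3: 0.0000x + 12.0000y = 54.0000  (c_4=-84.2500)
Cramer on rows 1–2 → x = 8.0000, y = 4.5000
check cable 4: ‖A_4−P‖² = 84.2500 ≈ L_4² = 84.2500 ✓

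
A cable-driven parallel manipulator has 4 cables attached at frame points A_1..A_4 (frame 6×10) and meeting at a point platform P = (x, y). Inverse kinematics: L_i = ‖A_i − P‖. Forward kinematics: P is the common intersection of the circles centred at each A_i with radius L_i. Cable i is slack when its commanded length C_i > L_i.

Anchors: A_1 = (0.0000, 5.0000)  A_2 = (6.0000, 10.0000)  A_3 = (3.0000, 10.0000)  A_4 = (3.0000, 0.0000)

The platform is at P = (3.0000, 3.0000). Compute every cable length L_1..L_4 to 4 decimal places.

(3.6056, 7.6158, 7.0000, 3.0000)

L_1 = √((0.0000−3.0000)² + (5.0000−3.0000)²) = 3.6056
L_2 = √((6.0000−3.0000)² + (10.0000−3.0000)²) = 7.6158
L_3 = √((3.0000−3.0000)² + (10.0000−3.0000)²) = 7.0000
L_4 = √((3.0000−3.0000)² + (0.0000−3.0000)²) = 3.0000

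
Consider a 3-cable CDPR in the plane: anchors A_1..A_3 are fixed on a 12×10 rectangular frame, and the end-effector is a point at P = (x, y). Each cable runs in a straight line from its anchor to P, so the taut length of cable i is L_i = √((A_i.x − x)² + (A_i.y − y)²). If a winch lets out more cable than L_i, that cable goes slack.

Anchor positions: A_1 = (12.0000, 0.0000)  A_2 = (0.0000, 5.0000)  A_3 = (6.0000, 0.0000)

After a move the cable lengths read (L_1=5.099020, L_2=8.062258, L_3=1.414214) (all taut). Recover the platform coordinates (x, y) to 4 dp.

(7.0000, 1.0000)

circle eqns → linear via eq_j − eq_1; set k_j = A_j·A_j − L_j²
k_1 = 144.0000+0.0000−26.0000 = 118.0000
24.0000·x − 10.0000·y = k_1−k_2 = 158.0000
12.0000·x + 0.0000·y = k_1−k_3 = 84.0000
solve first two rows → x=7.0000, y=1.0000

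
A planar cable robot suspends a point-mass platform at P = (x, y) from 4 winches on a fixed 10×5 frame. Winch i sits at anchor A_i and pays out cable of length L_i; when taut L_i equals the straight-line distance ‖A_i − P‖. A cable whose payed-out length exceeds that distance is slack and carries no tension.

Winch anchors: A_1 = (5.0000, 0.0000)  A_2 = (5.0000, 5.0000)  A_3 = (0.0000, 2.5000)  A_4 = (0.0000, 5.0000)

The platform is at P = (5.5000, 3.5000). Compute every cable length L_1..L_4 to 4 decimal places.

(3.5355, 1.5811, 5.5902, 5.7009)

L_1: Δ = A_1−P = (-0.5000, -3.5000) → ‖Δ‖ = √12.5000 = 3.5355
L_2: Δ = A_2−P = (-0.5000, 1.5000) → ‖Δ‖ = √2.5000 = 1.5811
L_3: Δ = A_3−P = (-5.5000, -1.0000) → ‖Δ‖ = √31.2500 = 5.5902
L_4: Δ = A_4−P = (-5.5000, 1.5000) → ‖Δ‖ = √32.5000 = 5.7009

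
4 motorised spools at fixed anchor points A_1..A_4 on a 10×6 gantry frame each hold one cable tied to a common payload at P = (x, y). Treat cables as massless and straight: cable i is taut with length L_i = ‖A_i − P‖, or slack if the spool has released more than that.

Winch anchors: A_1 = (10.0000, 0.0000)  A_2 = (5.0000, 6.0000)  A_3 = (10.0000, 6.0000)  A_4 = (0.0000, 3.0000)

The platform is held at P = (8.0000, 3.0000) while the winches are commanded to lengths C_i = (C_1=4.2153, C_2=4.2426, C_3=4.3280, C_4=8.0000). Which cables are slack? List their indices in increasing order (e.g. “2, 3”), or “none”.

i=1: geometric 3.6056 vs commanded 4.2153 ⇒ slack
i=2: geometric 4.2426 vs commanded 4.2426 ⇒ taut
i=3: geometric 3.6056 vs commanded 4.3280 ⇒ slack
i=4: geometric 8.0000 vs commanded 8.0000 ⇒ taut

1, 3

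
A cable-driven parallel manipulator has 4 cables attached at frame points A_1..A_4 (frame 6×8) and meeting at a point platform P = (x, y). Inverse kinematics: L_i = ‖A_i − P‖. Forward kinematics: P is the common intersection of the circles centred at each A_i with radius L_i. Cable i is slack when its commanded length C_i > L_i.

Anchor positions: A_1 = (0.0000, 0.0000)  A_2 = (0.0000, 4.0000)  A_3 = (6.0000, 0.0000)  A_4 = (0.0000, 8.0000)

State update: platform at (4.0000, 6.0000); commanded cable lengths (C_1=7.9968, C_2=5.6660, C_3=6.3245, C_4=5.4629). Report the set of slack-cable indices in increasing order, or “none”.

1, 2, 4

cable 1: √((-4.0000)²+(-6.0000)²)=7.2111, C_1=7.9968: slack
cable 2: √((-4.0000)²+(-2.0000)²)=4.4721, C_2=5.6660: slack
cable 3: √((2.0000)²+(-6.0000)²)=6.3246, C_3=6.3245: taut
cable 4: √((-4.0000)²+(2.0000)²)=4.4721, C_4=5.4629: slack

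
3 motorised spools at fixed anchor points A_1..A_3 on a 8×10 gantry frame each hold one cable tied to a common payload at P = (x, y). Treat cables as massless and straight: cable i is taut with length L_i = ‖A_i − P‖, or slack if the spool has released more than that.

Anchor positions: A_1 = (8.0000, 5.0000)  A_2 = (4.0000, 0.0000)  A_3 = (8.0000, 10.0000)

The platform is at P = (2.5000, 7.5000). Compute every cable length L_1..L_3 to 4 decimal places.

L_1 = √((8.0000−2.5000)² + (5.0000−7.5000)²) = 6.0415
L_2 = √((4.0000−2.5000)² + (0.0000−7.5000)²) = 7.6485
L_3 = √((8.0000−2.5000)² + (10.0000−7.5000)²) = 6.0415

(6.0415, 7.6485, 6.0415)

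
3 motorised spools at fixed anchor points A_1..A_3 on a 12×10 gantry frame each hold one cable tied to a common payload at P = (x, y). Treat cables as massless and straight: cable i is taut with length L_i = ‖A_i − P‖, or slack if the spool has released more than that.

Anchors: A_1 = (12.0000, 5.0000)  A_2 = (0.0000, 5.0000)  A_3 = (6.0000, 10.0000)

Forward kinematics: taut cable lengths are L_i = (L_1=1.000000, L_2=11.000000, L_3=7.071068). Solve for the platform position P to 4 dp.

(11.0000, 5.0000)

expand ‖A_i−P‖²=L_i² and subtract eq 1 (c_i ≔ ‖A_i‖²−L_i²)
c_1 = 144.0000+25.0000−1.0000 = 168.0000
eq1−eq2 → [24.0000  0.0000]·P = 264.0000
eq1−eq3 → [12.0000  -10.0000]·P = 82.0000
2×2 solve → P = (11.0000, 5.0000)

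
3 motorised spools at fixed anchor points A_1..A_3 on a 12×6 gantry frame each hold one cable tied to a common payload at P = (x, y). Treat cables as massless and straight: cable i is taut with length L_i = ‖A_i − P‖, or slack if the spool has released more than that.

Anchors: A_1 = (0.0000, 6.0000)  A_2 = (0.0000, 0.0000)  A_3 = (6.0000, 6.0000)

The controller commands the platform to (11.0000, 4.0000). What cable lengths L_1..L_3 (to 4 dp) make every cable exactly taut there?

cable 1: Δx=-11.0000, Δy=2.0000; L_1 = √(Δx²+Δy²) = 11.1803
cable 2: Δx=-11.0000, Δy=-4.0000; L_2 = √(Δx²+Δy²) = 11.7047
cable 3: Δx=-5.0000, Δy=2.0000; L_3 = √(Δx²+Δy²) = 5.3852

(11.1803, 11.7047, 5.3852)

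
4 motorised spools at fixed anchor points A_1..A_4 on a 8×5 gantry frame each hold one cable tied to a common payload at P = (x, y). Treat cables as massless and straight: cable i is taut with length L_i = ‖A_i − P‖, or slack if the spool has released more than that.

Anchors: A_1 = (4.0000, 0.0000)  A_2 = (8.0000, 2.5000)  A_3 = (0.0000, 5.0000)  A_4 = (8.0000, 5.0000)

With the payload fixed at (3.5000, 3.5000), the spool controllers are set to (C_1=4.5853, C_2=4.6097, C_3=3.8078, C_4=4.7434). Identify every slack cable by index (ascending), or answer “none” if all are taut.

1

cable 1: √((0.5000)²+(-3.5000)²)=3.5355, C_1=4.5853: slack
cable 2: √((4.5000)²+(-1.0000)²)=4.6098, C_2=4.6097: taut
cable 3: √((-3.5000)²+(1.5000)²)=3.8079, C_3=3.8078: taut
cable 4: √((4.5000)²+(1.5000)²)=4.7434, C_4=4.7434: taut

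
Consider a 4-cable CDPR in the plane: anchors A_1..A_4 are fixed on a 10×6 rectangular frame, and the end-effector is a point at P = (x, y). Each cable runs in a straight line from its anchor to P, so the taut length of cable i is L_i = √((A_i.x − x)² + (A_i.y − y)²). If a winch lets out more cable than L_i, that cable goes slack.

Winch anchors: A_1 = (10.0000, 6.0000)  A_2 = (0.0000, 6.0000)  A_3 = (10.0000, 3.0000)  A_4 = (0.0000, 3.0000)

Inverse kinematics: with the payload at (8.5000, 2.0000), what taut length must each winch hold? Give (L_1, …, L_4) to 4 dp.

L_1 = √((10.0000−8.5000)² + (6.0000−2.0000)²) = 4.2720
L_2 = √((0.0000−8.5000)² + (6.0000−2.0000)²) = 9.3941
L_3 = √((10.0000−8.5000)² + (3.0000−2.0000)²) = 1.8028
L_4 = √((0.0000−8.5000)² + (3.0000−2.0000)²) = 8.5586

(4.2720, 9.3941, 1.8028, 8.5586)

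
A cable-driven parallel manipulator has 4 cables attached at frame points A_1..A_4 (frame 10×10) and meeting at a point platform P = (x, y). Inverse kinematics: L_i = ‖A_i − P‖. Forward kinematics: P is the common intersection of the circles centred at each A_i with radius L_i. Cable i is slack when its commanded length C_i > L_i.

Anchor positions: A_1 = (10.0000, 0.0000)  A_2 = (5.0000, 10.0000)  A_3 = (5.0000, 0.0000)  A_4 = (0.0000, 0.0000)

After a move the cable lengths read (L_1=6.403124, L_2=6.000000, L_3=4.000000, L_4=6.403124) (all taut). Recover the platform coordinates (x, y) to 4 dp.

(5.0000, 4.0000)

circle eqns → linear via eq_j − eq_1; set q_j = A_j·A_j − L_j²
q_1 = 100.0000+0.0000−41.0000 = 59.0000
10.0000·x − 20.0000·y = q_1−q_2 = -30.0000
10.0000·x + 0.0000·y = q_1−q_3 = 50.0000
20.0000·x + 0.0000·y = q_1−q_4 = 100.0000
solve first two rows → x=5.0000, y=4.0000
check cable 4: ‖A_4−P‖² = 41.0000 ≈ L_4² = 41.0000 ✓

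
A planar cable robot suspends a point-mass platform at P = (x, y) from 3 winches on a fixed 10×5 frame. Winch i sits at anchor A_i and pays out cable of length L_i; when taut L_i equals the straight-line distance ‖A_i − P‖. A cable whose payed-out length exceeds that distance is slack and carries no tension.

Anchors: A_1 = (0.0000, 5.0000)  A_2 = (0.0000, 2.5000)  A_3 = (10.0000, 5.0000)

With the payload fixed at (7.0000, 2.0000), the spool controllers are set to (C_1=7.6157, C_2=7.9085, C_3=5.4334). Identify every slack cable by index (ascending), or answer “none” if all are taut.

2, 3

i=1: geometric 7.6158 vs commanded 7.6157 ⇒ taut
i=2: geometric 7.0178 vs commanded 7.9085 ⇒ slack
i=3: geometric 4.2426 vs commanded 5.4334 ⇒ slack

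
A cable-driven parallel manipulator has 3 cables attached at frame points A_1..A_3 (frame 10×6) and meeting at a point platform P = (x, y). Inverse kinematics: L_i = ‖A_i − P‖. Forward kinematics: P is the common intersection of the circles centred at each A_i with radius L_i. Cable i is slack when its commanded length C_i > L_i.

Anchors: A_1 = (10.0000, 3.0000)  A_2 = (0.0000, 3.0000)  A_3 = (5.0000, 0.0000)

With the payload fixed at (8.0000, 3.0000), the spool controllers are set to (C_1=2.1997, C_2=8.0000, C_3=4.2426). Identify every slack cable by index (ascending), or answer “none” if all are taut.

1

cable 1: L_1 = ‖A_1−P‖ = 2.0000;  C_1 = 2.1997 → slack
cable 2: L_2 = ‖A_2−P‖ = 8.0000;  C_2 = 8.0000 → taut
cable 3: L_3 = ‖A_3−P‖ = 4.2426;  C_3 = 4.2426 → taut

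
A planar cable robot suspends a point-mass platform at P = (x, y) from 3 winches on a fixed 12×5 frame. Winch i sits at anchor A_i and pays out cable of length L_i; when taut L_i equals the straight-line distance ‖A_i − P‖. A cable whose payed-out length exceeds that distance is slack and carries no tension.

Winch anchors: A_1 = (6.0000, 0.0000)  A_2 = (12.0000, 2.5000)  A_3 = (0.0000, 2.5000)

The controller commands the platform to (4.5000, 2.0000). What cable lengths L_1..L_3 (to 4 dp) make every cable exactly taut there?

L_1 = √((6.0000−4.5000)² + (0.0000−2.0000)²) = 2.5000
L_2 = √((12.0000−4.5000)² + (2.5000−2.0000)²) = 7.5166
L_3 = √((0.0000−4.5000)² + (2.5000−2.0000)²) = 4.5277

(2.5000, 7.5166, 4.5277)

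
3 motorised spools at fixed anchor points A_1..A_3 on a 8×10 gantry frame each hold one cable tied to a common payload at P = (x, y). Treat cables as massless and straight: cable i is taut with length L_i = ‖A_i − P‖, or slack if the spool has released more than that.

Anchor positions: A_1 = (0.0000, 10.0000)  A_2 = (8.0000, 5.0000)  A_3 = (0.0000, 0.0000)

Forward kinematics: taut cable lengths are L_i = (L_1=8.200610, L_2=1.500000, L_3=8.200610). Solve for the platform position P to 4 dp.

expand ‖A_i−P‖²=L_i² and subtract eq 1 (c_i ≔ ‖A_i‖²−L_i²)
c_1 = 0.0000+100.0000−67.2500 = 32.7500
eq1−eq2 → [-16.0000  10.0000]·P = -54.0000
eq1−eq3 → [0.0000  20.0000]·P = 100.0000
2×2 solve → P = (6.5000, 5.0000)

(6.5000, 5.0000)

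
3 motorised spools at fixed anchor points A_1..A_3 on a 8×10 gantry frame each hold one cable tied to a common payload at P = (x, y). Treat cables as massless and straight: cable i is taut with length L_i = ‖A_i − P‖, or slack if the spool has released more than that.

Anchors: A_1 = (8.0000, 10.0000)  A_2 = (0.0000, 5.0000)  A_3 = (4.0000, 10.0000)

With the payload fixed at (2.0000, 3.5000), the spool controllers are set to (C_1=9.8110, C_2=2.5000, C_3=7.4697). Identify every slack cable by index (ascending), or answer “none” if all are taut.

1, 3

cable 1: L_1 = ‖A_1−P‖ = 8.8459;  C_1 = 9.8110 → slack
cable 2: L_2 = ‖A_2−P‖ = 2.5000;  C_2 = 2.5000 → taut
cable 3: L_3 = ‖A_3−P‖ = 6.8007;  C_3 = 7.4697 → slack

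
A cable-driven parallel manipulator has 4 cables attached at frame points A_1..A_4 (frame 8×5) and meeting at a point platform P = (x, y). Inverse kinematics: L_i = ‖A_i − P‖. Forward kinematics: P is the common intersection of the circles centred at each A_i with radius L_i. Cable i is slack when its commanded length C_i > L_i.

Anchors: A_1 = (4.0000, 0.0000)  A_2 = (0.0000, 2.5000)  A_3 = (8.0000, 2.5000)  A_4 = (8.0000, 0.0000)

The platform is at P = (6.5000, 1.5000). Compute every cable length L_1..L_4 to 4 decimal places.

(2.9155, 6.5765, 1.8028, 2.1213)

L_1: Δ = A_1−P = (-2.5000, -1.5000) → ‖Δ‖ = √8.5000 = 2.9155
L_2: Δ = A_2−P = (-6.5000, 1.0000) → ‖Δ‖ = √43.2500 = 6.5765
L_3: Δ = A_3−P = (1.5000, 1.0000) → ‖Δ‖ = √3.2500 = 1.8028
L_4: Δ = A_4−P = (1.5000, -1.5000) → ‖Δ‖ = √4.5000 = 2.1213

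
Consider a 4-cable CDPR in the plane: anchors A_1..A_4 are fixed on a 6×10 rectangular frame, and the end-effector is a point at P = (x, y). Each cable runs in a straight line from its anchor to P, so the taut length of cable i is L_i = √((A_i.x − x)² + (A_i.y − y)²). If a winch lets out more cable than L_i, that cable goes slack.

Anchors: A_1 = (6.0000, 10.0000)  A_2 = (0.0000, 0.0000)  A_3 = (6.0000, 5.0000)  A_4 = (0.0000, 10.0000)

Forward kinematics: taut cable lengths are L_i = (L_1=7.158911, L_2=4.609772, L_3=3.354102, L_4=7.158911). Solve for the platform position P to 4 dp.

each cable: (A_i−P)·(A_i−P) = L_i²; let q_i = ‖A_i‖²−L_i²
q_1 = 36.0000+100.0000−51.2500 = 84.7500
row 1: 12.0000x + 20.0000y = 106.0000  (q_2=-21.2500)
row 2: 0.0000x + 10.0000y = 35.0000  (q_3=49.7500)
row 3: 12.0000x + 0.0000y = 36.0000  (q_4=48.7500)
Cramer on rows 1–2 → x = 3.0000, y = 3.5000
check cable 4: ‖A_4−P‖² = 51.2500 ≈ L_4² = 51.2500 ✓

(3.0000, 3.5000)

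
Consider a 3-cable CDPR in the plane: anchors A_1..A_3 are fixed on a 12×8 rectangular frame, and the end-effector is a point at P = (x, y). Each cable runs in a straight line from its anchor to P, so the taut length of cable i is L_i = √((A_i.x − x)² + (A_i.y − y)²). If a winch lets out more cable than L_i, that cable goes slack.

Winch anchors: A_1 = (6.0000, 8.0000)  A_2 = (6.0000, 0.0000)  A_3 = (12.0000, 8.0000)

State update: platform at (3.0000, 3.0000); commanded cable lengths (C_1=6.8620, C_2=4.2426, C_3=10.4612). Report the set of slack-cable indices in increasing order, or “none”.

i=1: geometric 5.8310 vs commanded 6.8620 ⇒ slack
i=2: geometric 4.2426 vs commanded 4.2426 ⇒ taut
i=3: geometric 10.2956 vs commanded 10.4612 ⇒ slack

1, 3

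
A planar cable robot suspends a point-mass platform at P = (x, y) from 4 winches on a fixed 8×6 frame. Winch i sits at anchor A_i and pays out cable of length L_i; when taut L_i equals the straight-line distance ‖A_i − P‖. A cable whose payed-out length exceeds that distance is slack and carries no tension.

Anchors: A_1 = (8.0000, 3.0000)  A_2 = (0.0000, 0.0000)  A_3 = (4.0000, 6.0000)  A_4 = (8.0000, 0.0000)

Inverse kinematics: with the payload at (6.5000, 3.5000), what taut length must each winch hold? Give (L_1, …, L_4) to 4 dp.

(1.5811, 7.3824, 3.5355, 3.8079)

L_1 = √((8.0000−6.5000)² + (3.0000−3.5000)²) = 1.5811
L_2 = √((0.0000−6.5000)² + (0.0000−3.5000)²) = 7.3824
L_3 = √((4.0000−6.5000)² + (6.0000−3.5000)²) = 3.5355
L_4 = √((8.0000−6.5000)² + (0.0000−3.5000)²) = 3.8079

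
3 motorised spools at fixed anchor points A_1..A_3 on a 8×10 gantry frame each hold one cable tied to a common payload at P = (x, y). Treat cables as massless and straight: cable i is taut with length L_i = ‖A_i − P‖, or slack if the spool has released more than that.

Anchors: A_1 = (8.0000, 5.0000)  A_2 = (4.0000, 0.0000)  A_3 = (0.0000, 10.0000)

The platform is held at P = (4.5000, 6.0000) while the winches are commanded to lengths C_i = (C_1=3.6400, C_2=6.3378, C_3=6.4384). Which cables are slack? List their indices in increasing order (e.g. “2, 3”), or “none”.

2, 3

cable 1: L_1 = ‖A_1−P‖ = 3.6401;  C_1 = 3.6400 → taut
cable 2: L_2 = ‖A_2−P‖ = 6.0208;  C_2 = 6.3378 → slack
cable 3: L_3 = ‖A_3−P‖ = 6.0208;  C_3 = 6.4384 → slack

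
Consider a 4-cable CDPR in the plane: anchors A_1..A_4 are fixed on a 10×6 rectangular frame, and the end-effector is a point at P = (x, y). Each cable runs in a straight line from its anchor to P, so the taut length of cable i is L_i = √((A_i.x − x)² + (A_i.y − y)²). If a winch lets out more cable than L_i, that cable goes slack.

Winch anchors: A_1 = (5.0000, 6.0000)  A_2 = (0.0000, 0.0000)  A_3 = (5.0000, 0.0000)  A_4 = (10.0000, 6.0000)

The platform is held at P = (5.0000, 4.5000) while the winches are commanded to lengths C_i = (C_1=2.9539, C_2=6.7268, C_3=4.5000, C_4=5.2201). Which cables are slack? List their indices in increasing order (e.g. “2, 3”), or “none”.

cable 1: L_1 = ‖A_1−P‖ = 1.5000;  C_1 = 2.9539 → slack
cable 2: L_2 = ‖A_2−P‖ = 6.7268;  C_2 = 6.7268 → taut
cable 3: L_3 = ‖A_3−P‖ = 4.5000;  C_3 = 4.5000 → taut
cable 4: L_4 = ‖A_4−P‖ = 5.2202;  C_4 = 5.2201 → taut

1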